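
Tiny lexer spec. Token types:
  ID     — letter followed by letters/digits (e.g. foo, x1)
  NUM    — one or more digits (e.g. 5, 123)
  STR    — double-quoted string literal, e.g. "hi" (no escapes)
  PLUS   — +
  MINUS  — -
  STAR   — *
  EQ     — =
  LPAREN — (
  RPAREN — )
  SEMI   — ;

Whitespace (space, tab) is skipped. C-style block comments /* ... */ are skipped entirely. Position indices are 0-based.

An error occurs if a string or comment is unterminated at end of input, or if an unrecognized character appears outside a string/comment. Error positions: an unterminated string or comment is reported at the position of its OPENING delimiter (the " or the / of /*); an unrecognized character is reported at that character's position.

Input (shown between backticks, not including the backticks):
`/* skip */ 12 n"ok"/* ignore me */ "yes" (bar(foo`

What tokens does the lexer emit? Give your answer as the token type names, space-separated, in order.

pos=0: enter COMMENT mode (saw '/*')
exit COMMENT mode (now at pos=10)
pos=11: emit NUM '12' (now at pos=13)
pos=14: emit ID 'n' (now at pos=15)
pos=15: enter STRING mode
pos=15: emit STR "ok" (now at pos=19)
pos=19: enter COMMENT mode (saw '/*')
exit COMMENT mode (now at pos=34)
pos=35: enter STRING mode
pos=35: emit STR "yes" (now at pos=40)
pos=41: emit LPAREN '('
pos=42: emit ID 'bar' (now at pos=45)
pos=45: emit LPAREN '('
pos=46: emit ID 'foo' (now at pos=49)
DONE. 8 tokens: [NUM, ID, STR, STR, LPAREN, ID, LPAREN, ID]

Answer: NUM ID STR STR LPAREN ID LPAREN ID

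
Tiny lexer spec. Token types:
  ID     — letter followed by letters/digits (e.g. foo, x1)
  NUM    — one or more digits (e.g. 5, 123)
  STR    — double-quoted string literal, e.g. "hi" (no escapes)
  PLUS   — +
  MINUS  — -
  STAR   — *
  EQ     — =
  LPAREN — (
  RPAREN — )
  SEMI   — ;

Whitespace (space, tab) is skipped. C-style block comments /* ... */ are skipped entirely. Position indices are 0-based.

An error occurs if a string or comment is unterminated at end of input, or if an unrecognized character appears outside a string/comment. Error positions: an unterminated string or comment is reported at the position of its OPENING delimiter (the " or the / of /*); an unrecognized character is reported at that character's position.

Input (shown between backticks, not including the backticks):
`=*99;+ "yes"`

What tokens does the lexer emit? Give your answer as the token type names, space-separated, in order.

Answer: EQ STAR NUM SEMI PLUS STR

Derivation:
pos=0: emit EQ '='
pos=1: emit STAR '*'
pos=2: emit NUM '99' (now at pos=4)
pos=4: emit SEMI ';'
pos=5: emit PLUS '+'
pos=7: enter STRING mode
pos=7: emit STR "yes" (now at pos=12)
DONE. 6 tokens: [EQ, STAR, NUM, SEMI, PLUS, STR]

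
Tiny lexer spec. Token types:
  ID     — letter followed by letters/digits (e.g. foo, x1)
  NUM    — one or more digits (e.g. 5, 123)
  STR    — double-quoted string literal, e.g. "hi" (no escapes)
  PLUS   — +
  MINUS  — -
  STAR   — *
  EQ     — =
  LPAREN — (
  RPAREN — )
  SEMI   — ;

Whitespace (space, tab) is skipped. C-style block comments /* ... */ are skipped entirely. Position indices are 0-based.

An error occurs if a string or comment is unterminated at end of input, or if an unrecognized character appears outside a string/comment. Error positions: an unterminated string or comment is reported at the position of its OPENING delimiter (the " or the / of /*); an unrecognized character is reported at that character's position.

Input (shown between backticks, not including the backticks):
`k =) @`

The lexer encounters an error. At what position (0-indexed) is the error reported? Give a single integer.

Answer: 5

Derivation:
pos=0: emit ID 'k' (now at pos=1)
pos=2: emit EQ '='
pos=3: emit RPAREN ')'
pos=5: ERROR — unrecognized char '@'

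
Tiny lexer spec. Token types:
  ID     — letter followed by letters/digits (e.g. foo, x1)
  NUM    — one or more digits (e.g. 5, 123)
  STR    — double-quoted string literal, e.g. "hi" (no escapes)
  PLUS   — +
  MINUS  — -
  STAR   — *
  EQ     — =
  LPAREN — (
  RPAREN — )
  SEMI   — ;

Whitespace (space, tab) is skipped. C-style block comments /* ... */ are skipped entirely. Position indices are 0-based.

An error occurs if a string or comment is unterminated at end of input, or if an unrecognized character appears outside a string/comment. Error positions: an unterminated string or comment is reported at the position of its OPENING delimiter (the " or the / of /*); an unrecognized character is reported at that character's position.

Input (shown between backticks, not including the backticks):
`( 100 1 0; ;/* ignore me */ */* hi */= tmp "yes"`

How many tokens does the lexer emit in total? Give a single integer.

Answer: 10

Derivation:
pos=0: emit LPAREN '('
pos=2: emit NUM '100' (now at pos=5)
pos=6: emit NUM '1' (now at pos=7)
pos=8: emit NUM '0' (now at pos=9)
pos=9: emit SEMI ';'
pos=11: emit SEMI ';'
pos=12: enter COMMENT mode (saw '/*')
exit COMMENT mode (now at pos=27)
pos=28: emit STAR '*'
pos=29: enter COMMENT mode (saw '/*')
exit COMMENT mode (now at pos=37)
pos=37: emit EQ '='
pos=39: emit ID 'tmp' (now at pos=42)
pos=43: enter STRING mode
pos=43: emit STR "yes" (now at pos=48)
DONE. 10 tokens: [LPAREN, NUM, NUM, NUM, SEMI, SEMI, STAR, EQ, ID, STR]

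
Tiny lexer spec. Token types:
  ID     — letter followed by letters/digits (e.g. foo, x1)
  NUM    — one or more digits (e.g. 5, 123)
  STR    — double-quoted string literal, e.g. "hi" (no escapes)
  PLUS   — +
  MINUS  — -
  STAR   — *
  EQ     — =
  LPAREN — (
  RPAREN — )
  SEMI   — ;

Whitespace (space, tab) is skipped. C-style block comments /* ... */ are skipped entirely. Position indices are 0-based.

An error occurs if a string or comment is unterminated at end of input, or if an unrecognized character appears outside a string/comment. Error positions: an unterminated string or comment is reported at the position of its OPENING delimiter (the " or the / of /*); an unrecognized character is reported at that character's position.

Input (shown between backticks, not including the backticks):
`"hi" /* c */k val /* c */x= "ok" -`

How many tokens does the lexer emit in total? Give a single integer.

Answer: 7

Derivation:
pos=0: enter STRING mode
pos=0: emit STR "hi" (now at pos=4)
pos=5: enter COMMENT mode (saw '/*')
exit COMMENT mode (now at pos=12)
pos=12: emit ID 'k' (now at pos=13)
pos=14: emit ID 'val' (now at pos=17)
pos=18: enter COMMENT mode (saw '/*')
exit COMMENT mode (now at pos=25)
pos=25: emit ID 'x' (now at pos=26)
pos=26: emit EQ '='
pos=28: enter STRING mode
pos=28: emit STR "ok" (now at pos=32)
pos=33: emit MINUS '-'
DONE. 7 tokens: [STR, ID, ID, ID, EQ, STR, MINUS]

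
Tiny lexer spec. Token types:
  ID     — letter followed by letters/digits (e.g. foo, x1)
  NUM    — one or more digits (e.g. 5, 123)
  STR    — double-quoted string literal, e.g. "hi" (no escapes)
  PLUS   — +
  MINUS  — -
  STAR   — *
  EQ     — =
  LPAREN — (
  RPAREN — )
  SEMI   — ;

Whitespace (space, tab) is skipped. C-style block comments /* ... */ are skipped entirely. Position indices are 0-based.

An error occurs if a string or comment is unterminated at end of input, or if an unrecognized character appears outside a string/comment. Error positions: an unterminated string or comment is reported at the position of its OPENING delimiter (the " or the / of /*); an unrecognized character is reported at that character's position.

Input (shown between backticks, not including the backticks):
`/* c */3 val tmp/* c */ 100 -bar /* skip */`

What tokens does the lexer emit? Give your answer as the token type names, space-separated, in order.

pos=0: enter COMMENT mode (saw '/*')
exit COMMENT mode (now at pos=7)
pos=7: emit NUM '3' (now at pos=8)
pos=9: emit ID 'val' (now at pos=12)
pos=13: emit ID 'tmp' (now at pos=16)
pos=16: enter COMMENT mode (saw '/*')
exit COMMENT mode (now at pos=23)
pos=24: emit NUM '100' (now at pos=27)
pos=28: emit MINUS '-'
pos=29: emit ID 'bar' (now at pos=32)
pos=33: enter COMMENT mode (saw '/*')
exit COMMENT mode (now at pos=43)
DONE. 6 tokens: [NUM, ID, ID, NUM, MINUS, ID]

Answer: NUM ID ID NUM MINUS ID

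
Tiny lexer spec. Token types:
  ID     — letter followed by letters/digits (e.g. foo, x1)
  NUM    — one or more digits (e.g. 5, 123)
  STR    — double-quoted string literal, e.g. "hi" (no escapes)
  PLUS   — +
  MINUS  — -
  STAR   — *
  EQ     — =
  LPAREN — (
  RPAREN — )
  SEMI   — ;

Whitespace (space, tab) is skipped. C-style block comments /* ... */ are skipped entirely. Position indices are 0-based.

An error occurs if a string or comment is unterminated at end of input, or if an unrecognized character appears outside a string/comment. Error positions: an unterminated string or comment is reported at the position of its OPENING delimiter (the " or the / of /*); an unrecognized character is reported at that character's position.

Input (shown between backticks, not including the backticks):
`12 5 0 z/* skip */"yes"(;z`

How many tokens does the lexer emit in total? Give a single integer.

pos=0: emit NUM '12' (now at pos=2)
pos=3: emit NUM '5' (now at pos=4)
pos=5: emit NUM '0' (now at pos=6)
pos=7: emit ID 'z' (now at pos=8)
pos=8: enter COMMENT mode (saw '/*')
exit COMMENT mode (now at pos=18)
pos=18: enter STRING mode
pos=18: emit STR "yes" (now at pos=23)
pos=23: emit LPAREN '('
pos=24: emit SEMI ';'
pos=25: emit ID 'z' (now at pos=26)
DONE. 8 tokens: [NUM, NUM, NUM, ID, STR, LPAREN, SEMI, ID]

Answer: 8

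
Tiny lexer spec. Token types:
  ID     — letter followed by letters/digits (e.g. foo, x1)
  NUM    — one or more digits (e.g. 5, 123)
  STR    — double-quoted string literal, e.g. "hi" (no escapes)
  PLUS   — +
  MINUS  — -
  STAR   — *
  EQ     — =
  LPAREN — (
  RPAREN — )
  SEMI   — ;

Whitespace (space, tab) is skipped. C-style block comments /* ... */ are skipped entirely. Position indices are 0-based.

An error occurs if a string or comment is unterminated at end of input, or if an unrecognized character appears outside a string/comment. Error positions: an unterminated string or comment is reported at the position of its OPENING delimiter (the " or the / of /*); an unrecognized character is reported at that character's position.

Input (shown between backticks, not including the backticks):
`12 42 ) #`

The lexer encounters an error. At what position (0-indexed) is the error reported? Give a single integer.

Answer: 8

Derivation:
pos=0: emit NUM '12' (now at pos=2)
pos=3: emit NUM '42' (now at pos=5)
pos=6: emit RPAREN ')'
pos=8: ERROR — unrecognized char '#'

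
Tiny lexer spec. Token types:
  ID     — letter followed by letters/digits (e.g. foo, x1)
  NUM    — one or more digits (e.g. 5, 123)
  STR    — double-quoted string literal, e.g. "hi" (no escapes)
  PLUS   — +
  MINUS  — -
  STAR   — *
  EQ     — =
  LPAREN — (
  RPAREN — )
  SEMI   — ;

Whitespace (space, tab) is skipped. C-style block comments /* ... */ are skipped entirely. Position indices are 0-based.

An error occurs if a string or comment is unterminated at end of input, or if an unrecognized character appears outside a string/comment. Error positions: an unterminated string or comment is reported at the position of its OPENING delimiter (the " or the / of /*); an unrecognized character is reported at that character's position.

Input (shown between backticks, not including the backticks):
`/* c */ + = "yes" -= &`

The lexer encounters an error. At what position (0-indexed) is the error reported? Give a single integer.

pos=0: enter COMMENT mode (saw '/*')
exit COMMENT mode (now at pos=7)
pos=8: emit PLUS '+'
pos=10: emit EQ '='
pos=12: enter STRING mode
pos=12: emit STR "yes" (now at pos=17)
pos=18: emit MINUS '-'
pos=19: emit EQ '='
pos=21: ERROR — unrecognized char '&'

Answer: 21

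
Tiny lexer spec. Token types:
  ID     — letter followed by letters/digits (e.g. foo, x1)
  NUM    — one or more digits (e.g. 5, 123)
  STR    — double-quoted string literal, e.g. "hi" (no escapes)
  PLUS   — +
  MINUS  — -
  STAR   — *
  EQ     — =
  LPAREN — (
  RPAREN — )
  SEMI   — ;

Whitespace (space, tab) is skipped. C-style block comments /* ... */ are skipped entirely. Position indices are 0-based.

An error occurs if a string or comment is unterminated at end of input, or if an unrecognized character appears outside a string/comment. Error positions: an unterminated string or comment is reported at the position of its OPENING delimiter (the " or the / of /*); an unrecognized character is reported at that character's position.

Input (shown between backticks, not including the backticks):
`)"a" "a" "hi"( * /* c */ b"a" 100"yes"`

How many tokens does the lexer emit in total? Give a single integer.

Answer: 10

Derivation:
pos=0: emit RPAREN ')'
pos=1: enter STRING mode
pos=1: emit STR "a" (now at pos=4)
pos=5: enter STRING mode
pos=5: emit STR "a" (now at pos=8)
pos=9: enter STRING mode
pos=9: emit STR "hi" (now at pos=13)
pos=13: emit LPAREN '('
pos=15: emit STAR '*'
pos=17: enter COMMENT mode (saw '/*')
exit COMMENT mode (now at pos=24)
pos=25: emit ID 'b' (now at pos=26)
pos=26: enter STRING mode
pos=26: emit STR "a" (now at pos=29)
pos=30: emit NUM '100' (now at pos=33)
pos=33: enter STRING mode
pos=33: emit STR "yes" (now at pos=38)
DONE. 10 tokens: [RPAREN, STR, STR, STR, LPAREN, STAR, ID, STR, NUM, STR]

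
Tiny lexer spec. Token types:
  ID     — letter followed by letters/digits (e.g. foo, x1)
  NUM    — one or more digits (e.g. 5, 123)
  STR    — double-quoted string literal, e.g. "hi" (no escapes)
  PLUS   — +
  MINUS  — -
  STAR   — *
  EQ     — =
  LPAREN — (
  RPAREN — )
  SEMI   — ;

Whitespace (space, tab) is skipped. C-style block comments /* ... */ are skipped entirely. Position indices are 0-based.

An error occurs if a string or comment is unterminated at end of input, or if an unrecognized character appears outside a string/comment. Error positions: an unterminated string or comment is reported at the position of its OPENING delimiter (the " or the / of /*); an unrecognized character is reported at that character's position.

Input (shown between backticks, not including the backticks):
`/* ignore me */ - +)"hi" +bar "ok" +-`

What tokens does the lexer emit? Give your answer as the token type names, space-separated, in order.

Answer: MINUS PLUS RPAREN STR PLUS ID STR PLUS MINUS

Derivation:
pos=0: enter COMMENT mode (saw '/*')
exit COMMENT mode (now at pos=15)
pos=16: emit MINUS '-'
pos=18: emit PLUS '+'
pos=19: emit RPAREN ')'
pos=20: enter STRING mode
pos=20: emit STR "hi" (now at pos=24)
pos=25: emit PLUS '+'
pos=26: emit ID 'bar' (now at pos=29)
pos=30: enter STRING mode
pos=30: emit STR "ok" (now at pos=34)
pos=35: emit PLUS '+'
pos=36: emit MINUS '-'
DONE. 9 tokens: [MINUS, PLUS, RPAREN, STR, PLUS, ID, STR, PLUS, MINUS]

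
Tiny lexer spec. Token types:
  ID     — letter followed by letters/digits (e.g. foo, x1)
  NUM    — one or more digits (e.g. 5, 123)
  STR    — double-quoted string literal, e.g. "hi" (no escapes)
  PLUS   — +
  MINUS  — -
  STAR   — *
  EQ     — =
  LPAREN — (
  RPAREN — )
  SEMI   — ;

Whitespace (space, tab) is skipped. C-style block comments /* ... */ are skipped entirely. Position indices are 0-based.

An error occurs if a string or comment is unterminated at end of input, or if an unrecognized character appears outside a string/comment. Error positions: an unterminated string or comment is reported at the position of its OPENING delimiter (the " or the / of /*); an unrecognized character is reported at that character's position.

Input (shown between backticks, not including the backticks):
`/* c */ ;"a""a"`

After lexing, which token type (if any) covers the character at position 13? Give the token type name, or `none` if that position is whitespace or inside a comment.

Answer: STR

Derivation:
pos=0: enter COMMENT mode (saw '/*')
exit COMMENT mode (now at pos=7)
pos=8: emit SEMI ';'
pos=9: enter STRING mode
pos=9: emit STR "a" (now at pos=12)
pos=12: enter STRING mode
pos=12: emit STR "a" (now at pos=15)
DONE. 3 tokens: [SEMI, STR, STR]
Position 13: char is 'a' -> STR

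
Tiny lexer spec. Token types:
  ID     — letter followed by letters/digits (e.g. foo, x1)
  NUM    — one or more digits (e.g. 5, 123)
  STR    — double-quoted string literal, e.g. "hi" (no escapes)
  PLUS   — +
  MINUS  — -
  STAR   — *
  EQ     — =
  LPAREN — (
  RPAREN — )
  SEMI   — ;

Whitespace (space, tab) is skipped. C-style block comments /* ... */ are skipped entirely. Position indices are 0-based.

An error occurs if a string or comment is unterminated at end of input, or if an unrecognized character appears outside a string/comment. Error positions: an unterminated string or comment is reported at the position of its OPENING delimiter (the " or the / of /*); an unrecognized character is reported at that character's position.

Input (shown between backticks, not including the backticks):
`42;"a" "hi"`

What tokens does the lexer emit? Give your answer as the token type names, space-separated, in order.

Answer: NUM SEMI STR STR

Derivation:
pos=0: emit NUM '42' (now at pos=2)
pos=2: emit SEMI ';'
pos=3: enter STRING mode
pos=3: emit STR "a" (now at pos=6)
pos=7: enter STRING mode
pos=7: emit STR "hi" (now at pos=11)
DONE. 4 tokens: [NUM, SEMI, STR, STR]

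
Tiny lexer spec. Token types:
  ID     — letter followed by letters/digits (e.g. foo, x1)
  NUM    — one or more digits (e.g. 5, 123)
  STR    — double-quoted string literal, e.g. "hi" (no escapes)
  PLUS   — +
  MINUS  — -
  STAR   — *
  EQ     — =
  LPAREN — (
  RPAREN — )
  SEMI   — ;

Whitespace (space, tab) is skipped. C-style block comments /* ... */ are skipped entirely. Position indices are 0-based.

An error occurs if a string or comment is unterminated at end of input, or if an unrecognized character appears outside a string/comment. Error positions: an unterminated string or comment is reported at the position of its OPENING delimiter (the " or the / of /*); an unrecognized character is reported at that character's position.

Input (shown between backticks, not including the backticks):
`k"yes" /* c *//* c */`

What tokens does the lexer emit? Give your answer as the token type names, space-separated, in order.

pos=0: emit ID 'k' (now at pos=1)
pos=1: enter STRING mode
pos=1: emit STR "yes" (now at pos=6)
pos=7: enter COMMENT mode (saw '/*')
exit COMMENT mode (now at pos=14)
pos=14: enter COMMENT mode (saw '/*')
exit COMMENT mode (now at pos=21)
DONE. 2 tokens: [ID, STR]

Answer: ID STR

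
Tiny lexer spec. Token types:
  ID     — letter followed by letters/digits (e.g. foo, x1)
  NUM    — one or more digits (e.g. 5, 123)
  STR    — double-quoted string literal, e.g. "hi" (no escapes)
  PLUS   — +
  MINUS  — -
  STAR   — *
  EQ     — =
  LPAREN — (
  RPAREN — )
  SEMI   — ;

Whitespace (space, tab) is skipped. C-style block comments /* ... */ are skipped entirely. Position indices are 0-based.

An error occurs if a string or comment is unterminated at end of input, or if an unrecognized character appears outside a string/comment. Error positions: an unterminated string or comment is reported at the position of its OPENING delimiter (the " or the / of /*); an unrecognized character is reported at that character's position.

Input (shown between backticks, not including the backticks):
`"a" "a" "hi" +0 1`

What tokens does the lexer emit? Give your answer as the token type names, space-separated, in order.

Answer: STR STR STR PLUS NUM NUM

Derivation:
pos=0: enter STRING mode
pos=0: emit STR "a" (now at pos=3)
pos=4: enter STRING mode
pos=4: emit STR "a" (now at pos=7)
pos=8: enter STRING mode
pos=8: emit STR "hi" (now at pos=12)
pos=13: emit PLUS '+'
pos=14: emit NUM '0' (now at pos=15)
pos=16: emit NUM '1' (now at pos=17)
DONE. 6 tokens: [STR, STR, STR, PLUS, NUM, NUM]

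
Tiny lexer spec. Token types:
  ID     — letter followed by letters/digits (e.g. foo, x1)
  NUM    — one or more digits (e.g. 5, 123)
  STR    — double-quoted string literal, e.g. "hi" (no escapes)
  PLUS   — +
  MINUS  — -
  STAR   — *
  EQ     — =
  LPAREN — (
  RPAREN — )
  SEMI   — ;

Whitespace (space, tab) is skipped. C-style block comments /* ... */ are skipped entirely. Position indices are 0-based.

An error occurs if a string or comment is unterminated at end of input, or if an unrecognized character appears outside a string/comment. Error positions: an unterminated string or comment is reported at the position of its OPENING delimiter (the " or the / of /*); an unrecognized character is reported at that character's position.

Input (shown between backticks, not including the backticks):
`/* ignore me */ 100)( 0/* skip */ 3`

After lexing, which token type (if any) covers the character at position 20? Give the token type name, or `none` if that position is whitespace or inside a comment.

pos=0: enter COMMENT mode (saw '/*')
exit COMMENT mode (now at pos=15)
pos=16: emit NUM '100' (now at pos=19)
pos=19: emit RPAREN ')'
pos=20: emit LPAREN '('
pos=22: emit NUM '0' (now at pos=23)
pos=23: enter COMMENT mode (saw '/*')
exit COMMENT mode (now at pos=33)
pos=34: emit NUM '3' (now at pos=35)
DONE. 5 tokens: [NUM, RPAREN, LPAREN, NUM, NUM]
Position 20: char is '(' -> LPAREN

Answer: LPAREN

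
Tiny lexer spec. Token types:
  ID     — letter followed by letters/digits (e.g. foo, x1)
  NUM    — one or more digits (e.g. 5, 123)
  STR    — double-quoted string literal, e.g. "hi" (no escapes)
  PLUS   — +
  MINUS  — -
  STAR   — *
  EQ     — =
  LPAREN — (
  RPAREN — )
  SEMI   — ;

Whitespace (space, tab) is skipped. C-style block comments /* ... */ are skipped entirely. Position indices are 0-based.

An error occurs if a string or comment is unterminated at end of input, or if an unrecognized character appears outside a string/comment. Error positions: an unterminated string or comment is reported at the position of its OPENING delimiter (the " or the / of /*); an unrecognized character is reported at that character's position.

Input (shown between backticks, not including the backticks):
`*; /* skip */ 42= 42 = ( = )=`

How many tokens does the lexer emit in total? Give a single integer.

Answer: 10

Derivation:
pos=0: emit STAR '*'
pos=1: emit SEMI ';'
pos=3: enter COMMENT mode (saw '/*')
exit COMMENT mode (now at pos=13)
pos=14: emit NUM '42' (now at pos=16)
pos=16: emit EQ '='
pos=18: emit NUM '42' (now at pos=20)
pos=21: emit EQ '='
pos=23: emit LPAREN '('
pos=25: emit EQ '='
pos=27: emit RPAREN ')'
pos=28: emit EQ '='
DONE. 10 tokens: [STAR, SEMI, NUM, EQ, NUM, EQ, LPAREN, EQ, RPAREN, EQ]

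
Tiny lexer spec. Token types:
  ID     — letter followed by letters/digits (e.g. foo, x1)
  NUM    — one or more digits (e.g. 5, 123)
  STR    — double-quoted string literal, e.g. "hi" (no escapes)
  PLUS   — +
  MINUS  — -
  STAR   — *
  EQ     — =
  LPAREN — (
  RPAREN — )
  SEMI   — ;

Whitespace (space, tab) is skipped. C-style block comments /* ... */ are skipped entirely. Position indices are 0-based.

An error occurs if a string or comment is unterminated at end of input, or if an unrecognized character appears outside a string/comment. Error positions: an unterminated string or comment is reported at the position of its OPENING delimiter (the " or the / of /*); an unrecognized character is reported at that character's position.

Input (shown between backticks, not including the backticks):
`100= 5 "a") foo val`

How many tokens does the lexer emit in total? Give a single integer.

Answer: 7

Derivation:
pos=0: emit NUM '100' (now at pos=3)
pos=3: emit EQ '='
pos=5: emit NUM '5' (now at pos=6)
pos=7: enter STRING mode
pos=7: emit STR "a" (now at pos=10)
pos=10: emit RPAREN ')'
pos=12: emit ID 'foo' (now at pos=15)
pos=16: emit ID 'val' (now at pos=19)
DONE. 7 tokens: [NUM, EQ, NUM, STR, RPAREN, ID, ID]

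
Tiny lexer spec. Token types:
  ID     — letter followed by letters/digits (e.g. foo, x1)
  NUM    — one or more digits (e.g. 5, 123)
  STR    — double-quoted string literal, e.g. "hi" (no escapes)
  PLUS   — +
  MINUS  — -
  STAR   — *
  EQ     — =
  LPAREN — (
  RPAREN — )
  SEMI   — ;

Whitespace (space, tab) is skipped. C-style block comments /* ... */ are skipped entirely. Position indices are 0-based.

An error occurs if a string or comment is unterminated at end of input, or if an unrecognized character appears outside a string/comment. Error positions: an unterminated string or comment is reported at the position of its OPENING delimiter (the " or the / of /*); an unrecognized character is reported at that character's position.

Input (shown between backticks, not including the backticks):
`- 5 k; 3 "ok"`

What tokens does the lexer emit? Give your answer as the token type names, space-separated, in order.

Answer: MINUS NUM ID SEMI NUM STR

Derivation:
pos=0: emit MINUS '-'
pos=2: emit NUM '5' (now at pos=3)
pos=4: emit ID 'k' (now at pos=5)
pos=5: emit SEMI ';'
pos=7: emit NUM '3' (now at pos=8)
pos=9: enter STRING mode
pos=9: emit STR "ok" (now at pos=13)
DONE. 6 tokens: [MINUS, NUM, ID, SEMI, NUM, STR]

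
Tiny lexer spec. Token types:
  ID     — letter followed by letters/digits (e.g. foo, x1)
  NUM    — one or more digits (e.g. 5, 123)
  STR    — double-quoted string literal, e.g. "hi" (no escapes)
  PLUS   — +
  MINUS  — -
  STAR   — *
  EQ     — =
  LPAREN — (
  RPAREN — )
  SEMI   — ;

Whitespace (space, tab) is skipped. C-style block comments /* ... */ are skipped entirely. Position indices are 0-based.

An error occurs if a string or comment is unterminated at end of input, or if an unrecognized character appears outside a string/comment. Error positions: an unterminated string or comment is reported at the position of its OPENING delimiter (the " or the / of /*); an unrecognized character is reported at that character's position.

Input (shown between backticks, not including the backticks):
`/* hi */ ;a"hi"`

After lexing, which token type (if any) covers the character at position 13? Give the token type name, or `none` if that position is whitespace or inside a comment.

Answer: STR

Derivation:
pos=0: enter COMMENT mode (saw '/*')
exit COMMENT mode (now at pos=8)
pos=9: emit SEMI ';'
pos=10: emit ID 'a' (now at pos=11)
pos=11: enter STRING mode
pos=11: emit STR "hi" (now at pos=15)
DONE. 3 tokens: [SEMI, ID, STR]
Position 13: char is 'i' -> STR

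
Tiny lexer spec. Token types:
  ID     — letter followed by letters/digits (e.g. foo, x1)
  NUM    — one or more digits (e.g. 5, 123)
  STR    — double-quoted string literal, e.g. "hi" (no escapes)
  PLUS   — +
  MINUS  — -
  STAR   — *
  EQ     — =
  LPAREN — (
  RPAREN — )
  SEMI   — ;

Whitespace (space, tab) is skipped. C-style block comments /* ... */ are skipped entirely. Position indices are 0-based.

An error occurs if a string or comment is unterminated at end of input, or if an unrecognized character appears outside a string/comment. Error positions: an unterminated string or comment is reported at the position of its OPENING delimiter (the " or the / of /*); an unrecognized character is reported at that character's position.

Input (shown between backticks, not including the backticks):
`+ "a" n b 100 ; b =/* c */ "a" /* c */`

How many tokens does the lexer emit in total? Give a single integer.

Answer: 9

Derivation:
pos=0: emit PLUS '+'
pos=2: enter STRING mode
pos=2: emit STR "a" (now at pos=5)
pos=6: emit ID 'n' (now at pos=7)
pos=8: emit ID 'b' (now at pos=9)
pos=10: emit NUM '100' (now at pos=13)
pos=14: emit SEMI ';'
pos=16: emit ID 'b' (now at pos=17)
pos=18: emit EQ '='
pos=19: enter COMMENT mode (saw '/*')
exit COMMENT mode (now at pos=26)
pos=27: enter STRING mode
pos=27: emit STR "a" (now at pos=30)
pos=31: enter COMMENT mode (saw '/*')
exit COMMENT mode (now at pos=38)
DONE. 9 tokens: [PLUS, STR, ID, ID, NUM, SEMI, ID, EQ, STR]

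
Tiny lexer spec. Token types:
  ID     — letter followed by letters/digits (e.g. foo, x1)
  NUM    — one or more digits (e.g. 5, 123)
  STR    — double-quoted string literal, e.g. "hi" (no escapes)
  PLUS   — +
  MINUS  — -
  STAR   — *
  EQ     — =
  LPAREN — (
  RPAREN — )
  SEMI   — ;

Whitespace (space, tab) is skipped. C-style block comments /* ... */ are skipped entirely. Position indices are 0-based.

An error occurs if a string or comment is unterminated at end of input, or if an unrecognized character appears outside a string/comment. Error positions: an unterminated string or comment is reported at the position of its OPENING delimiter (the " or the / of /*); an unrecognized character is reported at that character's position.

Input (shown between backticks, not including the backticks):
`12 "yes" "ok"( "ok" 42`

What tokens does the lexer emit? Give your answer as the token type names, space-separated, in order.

pos=0: emit NUM '12' (now at pos=2)
pos=3: enter STRING mode
pos=3: emit STR "yes" (now at pos=8)
pos=9: enter STRING mode
pos=9: emit STR "ok" (now at pos=13)
pos=13: emit LPAREN '('
pos=15: enter STRING mode
pos=15: emit STR "ok" (now at pos=19)
pos=20: emit NUM '42' (now at pos=22)
DONE. 6 tokens: [NUM, STR, STR, LPAREN, STR, NUM]

Answer: NUM STR STR LPAREN STR NUM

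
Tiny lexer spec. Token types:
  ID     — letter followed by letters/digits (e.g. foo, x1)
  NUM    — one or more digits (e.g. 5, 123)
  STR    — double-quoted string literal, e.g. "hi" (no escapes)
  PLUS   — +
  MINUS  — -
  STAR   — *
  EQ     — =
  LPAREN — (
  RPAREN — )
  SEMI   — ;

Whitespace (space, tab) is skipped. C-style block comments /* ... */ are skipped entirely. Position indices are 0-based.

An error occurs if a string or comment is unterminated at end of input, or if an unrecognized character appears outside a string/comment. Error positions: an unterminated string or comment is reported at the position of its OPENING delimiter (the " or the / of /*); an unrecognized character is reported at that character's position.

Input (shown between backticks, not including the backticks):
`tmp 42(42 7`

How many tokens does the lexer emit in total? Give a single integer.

Answer: 5

Derivation:
pos=0: emit ID 'tmp' (now at pos=3)
pos=4: emit NUM '42' (now at pos=6)
pos=6: emit LPAREN '('
pos=7: emit NUM '42' (now at pos=9)
pos=10: emit NUM '7' (now at pos=11)
DONE. 5 tokens: [ID, NUM, LPAREN, NUM, NUM]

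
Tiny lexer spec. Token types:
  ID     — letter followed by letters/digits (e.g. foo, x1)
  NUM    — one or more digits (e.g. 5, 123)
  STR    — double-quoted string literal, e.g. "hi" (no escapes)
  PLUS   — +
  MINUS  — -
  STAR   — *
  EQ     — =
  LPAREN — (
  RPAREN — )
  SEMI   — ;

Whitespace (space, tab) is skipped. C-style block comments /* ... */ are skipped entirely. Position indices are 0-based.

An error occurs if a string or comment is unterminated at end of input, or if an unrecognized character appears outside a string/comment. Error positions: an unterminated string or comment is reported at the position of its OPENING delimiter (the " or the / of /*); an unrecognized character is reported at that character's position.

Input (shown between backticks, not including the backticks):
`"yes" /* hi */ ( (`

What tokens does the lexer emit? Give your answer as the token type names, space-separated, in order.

pos=0: enter STRING mode
pos=0: emit STR "yes" (now at pos=5)
pos=6: enter COMMENT mode (saw '/*')
exit COMMENT mode (now at pos=14)
pos=15: emit LPAREN '('
pos=17: emit LPAREN '('
DONE. 3 tokens: [STR, LPAREN, LPAREN]

Answer: STR LPAREN LPAREN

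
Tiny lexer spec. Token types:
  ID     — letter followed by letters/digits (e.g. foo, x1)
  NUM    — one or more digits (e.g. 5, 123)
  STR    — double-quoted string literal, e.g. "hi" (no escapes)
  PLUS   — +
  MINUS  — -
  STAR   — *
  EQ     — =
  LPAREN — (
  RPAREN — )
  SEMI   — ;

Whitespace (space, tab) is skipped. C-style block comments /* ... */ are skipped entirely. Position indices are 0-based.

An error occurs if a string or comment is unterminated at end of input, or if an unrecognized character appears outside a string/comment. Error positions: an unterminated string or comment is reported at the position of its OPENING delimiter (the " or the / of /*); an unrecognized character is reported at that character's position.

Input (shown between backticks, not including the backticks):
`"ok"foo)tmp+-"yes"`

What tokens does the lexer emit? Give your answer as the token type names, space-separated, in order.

pos=0: enter STRING mode
pos=0: emit STR "ok" (now at pos=4)
pos=4: emit ID 'foo' (now at pos=7)
pos=7: emit RPAREN ')'
pos=8: emit ID 'tmp' (now at pos=11)
pos=11: emit PLUS '+'
pos=12: emit MINUS '-'
pos=13: enter STRING mode
pos=13: emit STR "yes" (now at pos=18)
DONE. 7 tokens: [STR, ID, RPAREN, ID, PLUS, MINUS, STR]

Answer: STR ID RPAREN ID PLUS MINUS STR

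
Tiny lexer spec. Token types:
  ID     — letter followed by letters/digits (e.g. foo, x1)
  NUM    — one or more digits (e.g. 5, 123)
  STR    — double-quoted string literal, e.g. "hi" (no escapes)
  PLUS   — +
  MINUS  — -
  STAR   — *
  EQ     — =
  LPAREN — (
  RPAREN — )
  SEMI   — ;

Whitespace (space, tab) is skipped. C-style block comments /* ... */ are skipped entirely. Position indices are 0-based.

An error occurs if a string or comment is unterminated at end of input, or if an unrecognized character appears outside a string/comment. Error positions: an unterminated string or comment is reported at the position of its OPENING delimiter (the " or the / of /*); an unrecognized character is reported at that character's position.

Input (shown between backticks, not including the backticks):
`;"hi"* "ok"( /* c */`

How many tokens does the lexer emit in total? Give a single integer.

Answer: 5

Derivation:
pos=0: emit SEMI ';'
pos=1: enter STRING mode
pos=1: emit STR "hi" (now at pos=5)
pos=5: emit STAR '*'
pos=7: enter STRING mode
pos=7: emit STR "ok" (now at pos=11)
pos=11: emit LPAREN '('
pos=13: enter COMMENT mode (saw '/*')
exit COMMENT mode (now at pos=20)
DONE. 5 tokens: [SEMI, STR, STAR, STR, LPAREN]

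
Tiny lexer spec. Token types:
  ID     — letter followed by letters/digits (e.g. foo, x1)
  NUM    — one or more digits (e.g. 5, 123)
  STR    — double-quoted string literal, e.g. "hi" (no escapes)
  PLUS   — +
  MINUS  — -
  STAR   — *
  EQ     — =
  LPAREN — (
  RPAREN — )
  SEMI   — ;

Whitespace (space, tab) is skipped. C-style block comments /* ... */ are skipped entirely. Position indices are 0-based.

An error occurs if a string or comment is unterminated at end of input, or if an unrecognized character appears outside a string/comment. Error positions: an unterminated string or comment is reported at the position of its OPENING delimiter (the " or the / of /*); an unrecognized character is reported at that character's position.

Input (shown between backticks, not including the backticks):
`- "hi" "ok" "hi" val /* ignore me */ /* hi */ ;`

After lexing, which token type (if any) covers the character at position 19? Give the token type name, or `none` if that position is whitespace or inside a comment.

Answer: ID

Derivation:
pos=0: emit MINUS '-'
pos=2: enter STRING mode
pos=2: emit STR "hi" (now at pos=6)
pos=7: enter STRING mode
pos=7: emit STR "ok" (now at pos=11)
pos=12: enter STRING mode
pos=12: emit STR "hi" (now at pos=16)
pos=17: emit ID 'val' (now at pos=20)
pos=21: enter COMMENT mode (saw '/*')
exit COMMENT mode (now at pos=36)
pos=37: enter COMMENT mode (saw '/*')
exit COMMENT mode (now at pos=45)
pos=46: emit SEMI ';'
DONE. 6 tokens: [MINUS, STR, STR, STR, ID, SEMI]
Position 19: char is 'l' -> ID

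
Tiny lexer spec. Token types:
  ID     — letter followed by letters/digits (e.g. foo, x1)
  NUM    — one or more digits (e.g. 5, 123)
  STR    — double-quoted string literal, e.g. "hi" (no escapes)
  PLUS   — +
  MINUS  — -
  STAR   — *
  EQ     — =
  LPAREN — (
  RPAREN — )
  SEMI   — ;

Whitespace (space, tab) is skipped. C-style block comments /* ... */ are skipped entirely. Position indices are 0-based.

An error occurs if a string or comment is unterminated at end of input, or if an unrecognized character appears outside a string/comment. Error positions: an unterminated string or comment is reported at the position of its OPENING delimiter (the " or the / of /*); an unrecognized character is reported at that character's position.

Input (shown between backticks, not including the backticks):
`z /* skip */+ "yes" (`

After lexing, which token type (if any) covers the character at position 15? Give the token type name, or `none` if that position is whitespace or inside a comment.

Answer: STR

Derivation:
pos=0: emit ID 'z' (now at pos=1)
pos=2: enter COMMENT mode (saw '/*')
exit COMMENT mode (now at pos=12)
pos=12: emit PLUS '+'
pos=14: enter STRING mode
pos=14: emit STR "yes" (now at pos=19)
pos=20: emit LPAREN '('
DONE. 4 tokens: [ID, PLUS, STR, LPAREN]
Position 15: char is 'y' -> STR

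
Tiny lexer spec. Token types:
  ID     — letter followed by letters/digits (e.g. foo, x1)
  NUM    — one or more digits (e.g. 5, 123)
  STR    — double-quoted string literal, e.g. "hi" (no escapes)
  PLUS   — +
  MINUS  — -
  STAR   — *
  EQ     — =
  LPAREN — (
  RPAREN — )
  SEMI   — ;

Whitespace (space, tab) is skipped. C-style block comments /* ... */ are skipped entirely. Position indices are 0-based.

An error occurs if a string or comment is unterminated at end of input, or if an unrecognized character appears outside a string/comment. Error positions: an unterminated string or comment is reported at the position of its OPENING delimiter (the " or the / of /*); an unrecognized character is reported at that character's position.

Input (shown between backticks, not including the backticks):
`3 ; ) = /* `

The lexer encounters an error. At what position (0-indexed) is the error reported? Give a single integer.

Answer: 8

Derivation:
pos=0: emit NUM '3' (now at pos=1)
pos=2: emit SEMI ';'
pos=4: emit RPAREN ')'
pos=6: emit EQ '='
pos=8: enter COMMENT mode (saw '/*')
pos=8: ERROR — unterminated comment (reached EOF)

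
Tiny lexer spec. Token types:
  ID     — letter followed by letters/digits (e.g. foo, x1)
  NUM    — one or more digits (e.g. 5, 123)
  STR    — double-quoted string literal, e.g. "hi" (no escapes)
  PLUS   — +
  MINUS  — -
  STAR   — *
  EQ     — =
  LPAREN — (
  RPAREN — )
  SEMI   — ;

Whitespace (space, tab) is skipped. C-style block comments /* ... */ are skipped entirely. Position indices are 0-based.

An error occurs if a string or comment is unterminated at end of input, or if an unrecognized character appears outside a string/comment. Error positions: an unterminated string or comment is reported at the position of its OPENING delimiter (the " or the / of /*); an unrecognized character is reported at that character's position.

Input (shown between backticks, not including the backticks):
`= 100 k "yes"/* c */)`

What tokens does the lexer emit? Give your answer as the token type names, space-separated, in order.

pos=0: emit EQ '='
pos=2: emit NUM '100' (now at pos=5)
pos=6: emit ID 'k' (now at pos=7)
pos=8: enter STRING mode
pos=8: emit STR "yes" (now at pos=13)
pos=13: enter COMMENT mode (saw '/*')
exit COMMENT mode (now at pos=20)
pos=20: emit RPAREN ')'
DONE. 5 tokens: [EQ, NUM, ID, STR, RPAREN]

Answer: EQ NUM ID STR RPAREN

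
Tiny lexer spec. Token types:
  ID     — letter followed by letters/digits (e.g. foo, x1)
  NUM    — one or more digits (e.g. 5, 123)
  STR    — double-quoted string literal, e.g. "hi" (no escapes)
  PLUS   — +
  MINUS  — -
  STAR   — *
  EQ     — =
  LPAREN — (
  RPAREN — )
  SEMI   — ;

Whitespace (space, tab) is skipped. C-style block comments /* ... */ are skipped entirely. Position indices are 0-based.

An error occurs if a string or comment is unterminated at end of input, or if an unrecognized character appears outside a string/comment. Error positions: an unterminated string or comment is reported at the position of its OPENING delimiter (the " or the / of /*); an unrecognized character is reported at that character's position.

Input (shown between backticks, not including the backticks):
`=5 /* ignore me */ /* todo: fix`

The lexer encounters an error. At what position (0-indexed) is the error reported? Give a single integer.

Answer: 19

Derivation:
pos=0: emit EQ '='
pos=1: emit NUM '5' (now at pos=2)
pos=3: enter COMMENT mode (saw '/*')
exit COMMENT mode (now at pos=18)
pos=19: enter COMMENT mode (saw '/*')
pos=19: ERROR — unterminated comment (reached EOF)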